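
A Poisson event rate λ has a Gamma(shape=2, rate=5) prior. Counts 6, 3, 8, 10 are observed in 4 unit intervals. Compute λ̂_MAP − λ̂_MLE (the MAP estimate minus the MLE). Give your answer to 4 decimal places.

Σxᵢ = 27. Posterior is Gamma(29, 9); MAP = (29−1)/9 = 28/9 ≈ 3.11111.
MLE = x̄ = 27/4 ≈ 6.75000.
Difference = 28/9 − 27/4 = -131/36 ≈ -3.6389.

MAP − MLE = -3.6389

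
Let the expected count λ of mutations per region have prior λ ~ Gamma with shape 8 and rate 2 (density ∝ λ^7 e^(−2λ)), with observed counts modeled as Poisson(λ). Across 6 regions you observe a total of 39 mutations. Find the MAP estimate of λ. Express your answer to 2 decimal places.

λ̂_MAP = 5.75

Σxᵢ = 39, n = 6.
Posterior ∝ λ^7e^(−2λ) · λ^39e^(−6λ) = λ^46e^(−8λ), i.e. Gamma(shape=47, rate=8).
The mode of a Gamma(a, b) with a ≥ 1 (shape–rate) is (a−1)/b = 46/8 ≈ 5.75.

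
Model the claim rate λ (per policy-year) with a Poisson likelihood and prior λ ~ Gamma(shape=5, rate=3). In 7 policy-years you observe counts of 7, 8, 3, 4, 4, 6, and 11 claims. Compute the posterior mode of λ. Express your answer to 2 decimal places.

λ̂_MAP = 4.70

Σxᵢ = 7+8+3+4+4+6+11 = 43, with n = 7.
Posterior ∝ λ^4e^(−3λ) · λ^43e^(−7λ) = λ^47e^(−10λ), i.e. Gamma(shape=48, rate=10).
The mode of a Gamma(a, b) with a ≥ 1 (shape–rate) is (a−1)/b = 47/10 ≈ 4.70.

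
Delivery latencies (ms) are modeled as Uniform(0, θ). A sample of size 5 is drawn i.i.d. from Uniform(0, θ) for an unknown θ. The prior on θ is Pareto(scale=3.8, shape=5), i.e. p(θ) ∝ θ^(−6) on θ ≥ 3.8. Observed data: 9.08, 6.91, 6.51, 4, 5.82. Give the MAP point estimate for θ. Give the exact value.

θ̂_MAP = 9.08

The Uniform(0, θ) likelihood is θ^(−n) for θ ≥ max(xᵢ), zero otherwise. Here max(xᵢ) = 9.08.
Posterior ∝ θ^(−6) · θ^(−5) = θ^(−11) on θ ≥ max(3.8, 9.08) = 9.08.
This density is strictly decreasing in θ, so the posterior mode lies at the lower boundary of the support.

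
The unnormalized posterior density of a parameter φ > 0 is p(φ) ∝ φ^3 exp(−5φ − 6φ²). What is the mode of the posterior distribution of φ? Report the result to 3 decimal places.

φ̂_MAP = 0.333

ℓ'(φ) = 3/φ − 5 − 12φ. Setting this to zero and multiplying by φ: 12φ² + 5φ − 3 = 0.
φ = (−5 + √(5² + 4·12·3)) / (2·12) = (−5 + √169) / 24 = (−5 + 13)/24 = 1/3.
ℓ''(φ) = −3/φ² − 12 < 0, confirming a maximum.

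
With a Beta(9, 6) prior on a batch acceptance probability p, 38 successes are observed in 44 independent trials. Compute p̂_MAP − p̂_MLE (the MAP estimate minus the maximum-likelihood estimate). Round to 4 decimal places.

MAP − MLE = -0.0566

Posterior is Beta(47, 12); MAP = (47−1)/(59−2) = 46/57 ≈ 0.80702.
MLE ignores the prior: p̂_MLE = k/n = 38/44 ≈ 0.86364.
Difference = 46/57 − 38/44 = -71/1254 ≈ -0.0566.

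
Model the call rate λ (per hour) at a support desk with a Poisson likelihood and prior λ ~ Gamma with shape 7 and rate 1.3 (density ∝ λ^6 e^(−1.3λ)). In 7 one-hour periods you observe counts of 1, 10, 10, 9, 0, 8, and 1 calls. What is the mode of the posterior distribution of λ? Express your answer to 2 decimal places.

Σxᵢ = 1+10+10+9+0+8+1 = 39, with n = 7.
Posterior ∝ λ^6e^(−1.3λ) · λ^39e^(−7λ) = λ^45e^(−8.3λ), i.e. Gamma(shape=46, rate=8.3).
The mode of a Gamma(a, b) with a ≥ 1 (shape–rate) is (a−1)/b = 45/8.3 ≈ 5.42.

λ̂_MAP = 5.42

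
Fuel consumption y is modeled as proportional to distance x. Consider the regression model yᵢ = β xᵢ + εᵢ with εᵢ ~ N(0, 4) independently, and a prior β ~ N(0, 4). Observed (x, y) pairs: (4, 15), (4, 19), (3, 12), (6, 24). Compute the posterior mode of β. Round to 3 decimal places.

β̂_MAP = 4.051

log p(β | y) = −Σ(yᵢ − βxᵢ)²/(2·4) − β²/(2·4) + const.
Setting the derivative to zero: Σxᵢ(yᵢ − βxᵢ)/4 − β/4 = 0, so β = Σxᵢyᵢ / (Σxᵢ² + σ²/τ²).
Σxᵢyᵢ = 4·15 + 4·19 + 3·12 + 6·24 = 316; Σxᵢ² = 77; σ²/τ² = 1.
β̂_MAP = 316 / (77 + 1) = 316/78 ≈ 4.051.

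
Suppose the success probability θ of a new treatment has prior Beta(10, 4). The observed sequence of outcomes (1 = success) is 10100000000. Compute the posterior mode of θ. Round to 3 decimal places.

θ̂_MAP = 0.478

Prior: Beta(10, 4).
Data: 2 successes in 11 trials (from the sequence). The binomial likelihood contributes θ^2(1−θ)^9, so the posterior is Beta(10+2, 4+9) = Beta(12, 13).
For Beta(a, b) with a, b > 1 the mode is (a−1)/(a+b−2) = 11/23 ≈ 0.478.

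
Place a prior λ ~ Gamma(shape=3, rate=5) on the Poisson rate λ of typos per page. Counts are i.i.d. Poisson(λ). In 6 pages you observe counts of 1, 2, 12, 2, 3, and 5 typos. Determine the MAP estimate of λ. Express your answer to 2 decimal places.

λ̂_MAP = 2.45

Σxᵢ = 1+2+12+2+3+5 = 25, with n = 6.
Posterior ∝ λ^2e^(−5λ) · λ^25e^(−6λ) = λ^27e^(−11λ), i.e. Gamma(shape=28, rate=11).
The mode of a Gamma(a, b) with a ≥ 1 (shape–rate) is (a−1)/b = 27/11 ≈ 2.45.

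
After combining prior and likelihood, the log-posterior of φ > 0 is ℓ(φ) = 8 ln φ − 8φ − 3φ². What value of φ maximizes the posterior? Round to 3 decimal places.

φ̂_MAP = 0.667

ℓ'(φ) = 8/φ − 8 − 6φ. Setting this to zero and multiplying by φ: 6φ² + 8φ − 8 = 0.
φ = (−8 + √(8² + 4·6·8)) / (2·6) = (−8 + √256) / 12 = (−8 + 16)/12 = 2/3.
ℓ''(φ) = −8/φ² − 6 < 0, confirming a maximum.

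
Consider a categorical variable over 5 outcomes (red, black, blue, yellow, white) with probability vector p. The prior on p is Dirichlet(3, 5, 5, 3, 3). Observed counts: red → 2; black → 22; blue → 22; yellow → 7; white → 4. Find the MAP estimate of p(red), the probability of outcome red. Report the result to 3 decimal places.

The posterior is Dirichlet(αᵢ + nᵢ) = Dirichlet(5, 27, 27, 10, 7).
For a Dirichlet(a₁,…,a_K) with all aᵢ > 1, the mode has j-th component (aⱼ − 1)/(Σaᵢ − K).
Here Σaᵢ = 76 and K = 5, so p(red) = (5 − 1)/(76 − 5) = 4/71 ≈ 0.056.

MAP estimate of p(red) = 0.056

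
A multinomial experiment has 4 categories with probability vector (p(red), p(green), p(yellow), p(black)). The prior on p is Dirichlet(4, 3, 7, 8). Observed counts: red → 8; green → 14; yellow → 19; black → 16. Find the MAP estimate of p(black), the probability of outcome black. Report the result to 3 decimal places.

MAP estimate of p(black) = 0.307

The posterior is Dirichlet(αᵢ + nᵢ) = Dirichlet(12, 17, 26, 24).
For a Dirichlet(a₁,…,a_K) with all aᵢ > 1, the mode has j-th component (aⱼ − 1)/(Σaᵢ − K).
Here Σaᵢ = 79 and K = 4, so p(black) = (24 − 1)/(79 − 4) = 23/75 ≈ 0.307.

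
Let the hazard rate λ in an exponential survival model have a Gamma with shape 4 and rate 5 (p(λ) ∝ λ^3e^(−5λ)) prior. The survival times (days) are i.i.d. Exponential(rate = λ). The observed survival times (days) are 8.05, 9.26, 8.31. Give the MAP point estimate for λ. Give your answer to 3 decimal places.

The Exponential(rate=λ) likelihood is ∝ λ^n e^(−λΣtᵢ). Here n = 3 and Σtᵢ = 8.05 + 9.26 + 8.31 = 25.62.
Posterior ∝ λ^3e^(−5λ) · λ^3e^(−25.62λ) = λ^6e^(−30.62λ), i.e. Gamma(7, 30.62).
Mode = (a−1)/b = 6/30.62 ≈ 0.196.

λ̂_MAP = 0.196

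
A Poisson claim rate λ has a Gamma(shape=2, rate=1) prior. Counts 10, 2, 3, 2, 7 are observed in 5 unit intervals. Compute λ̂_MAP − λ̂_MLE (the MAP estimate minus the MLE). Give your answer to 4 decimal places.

Σxᵢ = 24. Posterior is Gamma(26, 6); MAP = (26−1)/6 = 25/6 ≈ 4.16667.
MLE = x̄ = 24/5 ≈ 4.80000.
Difference = 25/6 − 24/5 = -19/30 ≈ -0.6333.

MAP − MLE = -0.6333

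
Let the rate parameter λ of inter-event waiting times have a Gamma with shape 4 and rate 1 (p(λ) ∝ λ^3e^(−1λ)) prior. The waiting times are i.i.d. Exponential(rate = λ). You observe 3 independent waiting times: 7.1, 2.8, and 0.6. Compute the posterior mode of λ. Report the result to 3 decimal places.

λ̂_MAP = 0.522

The Exponential(rate=λ) likelihood is ∝ λ^n e^(−λΣtᵢ). Here n = 3 and Σtᵢ = 7.1 + 2.8 + 0.6 = 10.5.
Posterior ∝ λ^3e^(−1λ) · λ^3e^(−10.5λ) = λ^6e^(−11.5λ), i.e. Gamma(7, 11.5).
Mode = (a−1)/b = 6/11.5 ≈ 0.522.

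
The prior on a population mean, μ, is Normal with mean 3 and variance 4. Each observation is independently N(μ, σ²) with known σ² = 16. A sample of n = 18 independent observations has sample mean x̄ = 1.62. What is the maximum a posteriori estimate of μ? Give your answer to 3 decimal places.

μ̂_MAP = 1.871

n = 18, x̄ = 1.62.
For a Normal prior and Normal likelihood with known variance, the posterior is Normal; its mode equals its mean, the precision-weighted average.
Prior precision 1/σ₀² = 1/4 = 0.25; data precision n/σ² = 18/16 = 1.125.
μ̂ = (0.25·3 + 1.125·1.62) / (0.25 + 1.125) = 2.5725/1.375 = 1029/550 ≈ 1.871.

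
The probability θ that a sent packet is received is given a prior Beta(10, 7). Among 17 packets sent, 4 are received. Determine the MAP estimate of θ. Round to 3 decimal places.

Prior: Beta(10, 7).
Data: 4 successes in 17 trials. The binomial likelihood contributes θ^4(1−θ)^13, so the posterior is Beta(10+4, 7+13) = Beta(14, 20).
For Beta(a, b) with a, b > 1 the mode is (a−1)/(a+b−2) = 13/32 ≈ 0.406.

θ̂_MAP = 0.406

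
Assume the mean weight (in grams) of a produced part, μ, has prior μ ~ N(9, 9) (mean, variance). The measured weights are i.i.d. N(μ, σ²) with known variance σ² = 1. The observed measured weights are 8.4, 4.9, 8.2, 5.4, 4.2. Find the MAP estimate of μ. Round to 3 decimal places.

μ̂_MAP = 6.280

n = 5; x̄ = (8.4 + 4.9 + 8.2 + 5.4 + 4.2)/5 = 31.1/5 = 6.22.
For a Normal prior and Normal likelihood with known variance, the posterior is Normal; its mode equals its mean, the precision-weighted average.
Prior precision 1/σ₀² = 1/9; data precision n/σ² = 5/1 = 5.
μ̂ = ((1/9)·9 + 5·6.22) / (1/9 + 5) = 32.1/(46/9) = 2889/460 ≈ 6.280.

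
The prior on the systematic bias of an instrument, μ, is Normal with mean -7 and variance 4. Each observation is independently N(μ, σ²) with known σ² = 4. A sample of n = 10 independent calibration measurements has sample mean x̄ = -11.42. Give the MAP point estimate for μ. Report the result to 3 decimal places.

n = 10, x̄ = -11.42.
For a Normal prior and Normal likelihood with known variance, the posterior is Normal; its mode equals its mean, the precision-weighted average.
Prior precision 1/σ₀² = 1/4 = 0.25; data precision n/σ² = 10/4 = 2.5.
μ̂ = (0.25·(-7) + 2.5·(-11.42)) / (0.25 + 2.5) = (-30.3)/2.75 = -606/55 ≈ -11.018.

μ̂_MAP = -11.018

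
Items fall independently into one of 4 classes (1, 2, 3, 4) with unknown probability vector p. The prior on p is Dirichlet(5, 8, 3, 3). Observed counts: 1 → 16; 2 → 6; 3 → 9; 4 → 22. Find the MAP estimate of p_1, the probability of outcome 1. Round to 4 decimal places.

The posterior is Dirichlet(αᵢ + nᵢ) = Dirichlet(21, 14, 12, 25).
For a Dirichlet(a₁,…,a_K) with all aᵢ > 1, the mode has j-th component (aⱼ − 1)/(Σaᵢ − K).
Here Σaᵢ = 72 and K = 4, so p_1 = (21 − 1)/(72 − 4) = 20/68 ≈ 0.2941.

MAP estimate: 0.2941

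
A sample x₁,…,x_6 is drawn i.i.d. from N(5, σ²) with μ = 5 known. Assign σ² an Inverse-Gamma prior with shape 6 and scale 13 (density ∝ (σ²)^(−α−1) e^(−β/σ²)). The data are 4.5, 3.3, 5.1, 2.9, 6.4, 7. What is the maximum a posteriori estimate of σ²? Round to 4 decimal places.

σ̂²_MAP = 1.9760

Sum of squared deviations about the known mean: SS = (4.5−5)² + (3.3−5)² + (5.1−5)² + (2.9−5)² + (6.4−5)² + (7−5)² = 13.52.
The Normal likelihood contributes (σ²)^(−n/2) exp(−SS/(2σ²)), so the posterior is Inverse-Gamma(α + n/2, β + SS/2) = Inverse-Gamma(9, 19.76).
The mode of Inverse-Gamma(a, b) is b/(a+1) = 19.76/10 ≈ 1.9760.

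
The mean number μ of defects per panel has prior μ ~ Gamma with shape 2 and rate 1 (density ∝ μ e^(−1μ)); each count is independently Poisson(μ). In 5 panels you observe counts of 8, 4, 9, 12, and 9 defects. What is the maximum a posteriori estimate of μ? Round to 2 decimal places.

Σxᵢ = 8+4+9+12+9 = 42, with n = 5.
Posterior ∝ μe^(−1μ) · μ^42e^(−5μ) = μ^43e^(−6μ), i.e. Gamma(shape=44, rate=6).
The mode of a Gamma(a, b) with a ≥ 1 (shape–rate) is (a−1)/b = 43/6 ≈ 7.17.

μ̂_MAP = 7.17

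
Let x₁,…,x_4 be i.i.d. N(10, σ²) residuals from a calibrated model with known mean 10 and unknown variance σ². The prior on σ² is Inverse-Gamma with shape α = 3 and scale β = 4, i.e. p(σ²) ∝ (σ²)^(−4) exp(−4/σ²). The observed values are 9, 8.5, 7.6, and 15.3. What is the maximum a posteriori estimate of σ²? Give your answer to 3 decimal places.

Sum of squared deviations about the known mean: SS = (9−10)² + (8.5−10)² + (7.6−10)² + (15.3−10)² = 37.1.
The Normal likelihood contributes (σ²)^(−n/2) exp(−SS/(2σ²)), so the posterior is Inverse-Gamma(α + n/2, β + SS/2) = Inverse-Gamma(5, 22.55).
The mode of Inverse-Gamma(a, b) is b/(a+1) = 22.55/6 ≈ 3.758.

σ̂²_MAP = 3.758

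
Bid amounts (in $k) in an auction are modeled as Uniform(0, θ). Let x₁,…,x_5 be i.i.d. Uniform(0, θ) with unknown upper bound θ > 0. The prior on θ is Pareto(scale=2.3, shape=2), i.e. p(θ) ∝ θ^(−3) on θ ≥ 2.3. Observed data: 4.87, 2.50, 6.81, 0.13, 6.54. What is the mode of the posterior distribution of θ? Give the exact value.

θ̂_MAP = 6.81

The Uniform(0, θ) likelihood is θ^(−n) for θ ≥ max(xᵢ), zero otherwise. Here max(xᵢ) = 6.81.
Posterior ∝ θ^(−3) · θ^(−5) = θ^(−8) on θ ≥ max(2.3, 6.81) = 6.81.
This density is strictly decreasing in θ, so the posterior mode lies at the lower boundary of the support.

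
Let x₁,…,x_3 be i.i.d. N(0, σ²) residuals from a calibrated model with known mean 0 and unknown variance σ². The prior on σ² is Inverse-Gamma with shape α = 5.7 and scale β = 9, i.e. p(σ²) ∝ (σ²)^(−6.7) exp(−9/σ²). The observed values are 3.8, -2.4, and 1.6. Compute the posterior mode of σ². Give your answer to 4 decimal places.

Sum of squared deviations about the known mean: SS = (3.8−0)² + (-2.4−0)² + (1.6−0)² = 22.76.
The Normal likelihood contributes (σ²)^(−n/2) exp(−SS/(2σ²)), so the posterior is Inverse-Gamma(α + n/2, β + SS/2) = Inverse-Gamma(7.2, 20.38).
The mode of Inverse-Gamma(a, b) is b/(a+1) = 20.38/8.2 ≈ 2.4854.

σ̂²_MAP = 2.4854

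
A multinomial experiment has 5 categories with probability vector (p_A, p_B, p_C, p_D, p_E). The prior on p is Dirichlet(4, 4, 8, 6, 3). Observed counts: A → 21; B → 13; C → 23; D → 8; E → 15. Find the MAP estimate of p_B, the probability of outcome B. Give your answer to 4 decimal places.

The posterior is Dirichlet(αᵢ + nᵢ) = Dirichlet(25, 17, 31, 14, 18).
For a Dirichlet(a₁,…,a_K) with all aᵢ > 1, the mode has j-th component (aⱼ − 1)/(Σaᵢ − K).
Here Σaᵢ = 105 and K = 5, so p_B = (17 − 1)/(105 − 5) = 16/100 ≈ 0.1600.

MAP estimate of p_B = 0.1600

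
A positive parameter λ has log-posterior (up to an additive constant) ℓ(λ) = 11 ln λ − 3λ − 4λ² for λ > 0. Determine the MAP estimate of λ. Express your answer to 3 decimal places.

ℓ'(λ) = 11/λ − 3 − 8λ. Setting this to zero and multiplying by λ: 8λ² + 3λ − 11 = 0.
λ = (−3 + √(3² + 4·8·11)) / (2·8) = (−3 + √361) / 16 = (−3 + 19)/16 = 1.
ℓ''(λ) = −11/λ² − 8 < 0, confirming a maximum.

λ̂_MAP = 1.000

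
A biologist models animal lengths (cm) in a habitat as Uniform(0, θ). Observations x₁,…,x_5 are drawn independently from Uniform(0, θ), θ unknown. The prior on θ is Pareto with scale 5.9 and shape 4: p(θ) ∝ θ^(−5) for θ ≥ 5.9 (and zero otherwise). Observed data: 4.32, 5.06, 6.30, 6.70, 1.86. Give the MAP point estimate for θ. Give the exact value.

θ̂_MAP = 6.70

The Uniform(0, θ) likelihood is θ^(−n) for θ ≥ max(xᵢ), zero otherwise. Here max(xᵢ) = 6.70.
Posterior ∝ θ^(−5) · θ^(−5) = θ^(−10) on θ ≥ max(5.9, 6.70) = 6.70.
This density is strictly decreasing in θ, so the posterior mode lies at the lower boundary of the support.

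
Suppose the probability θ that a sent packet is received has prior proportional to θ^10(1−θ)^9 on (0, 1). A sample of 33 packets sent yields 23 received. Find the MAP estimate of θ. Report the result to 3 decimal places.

θ̂_MAP = 0.635

The prior density ∝ θ^10(1−θ)^9 is the kernel of Beta(11, 10).
Data: 23 successes in 33 trials. The binomial likelihood contributes θ^23(1−θ)^10, so the posterior is Beta(11+23, 10+10) = Beta(34, 20).
For Beta(a, b) with a, b > 1 the mode is (a−1)/(a+b−2) = 33/52 ≈ 0.635.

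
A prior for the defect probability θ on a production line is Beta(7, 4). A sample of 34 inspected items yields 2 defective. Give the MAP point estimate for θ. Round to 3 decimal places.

Prior: Beta(7, 4).
Data: 2 successes in 34 trials. The binomial likelihood contributes θ^2(1−θ)^32, so the posterior is Beta(7+2, 4+32) = Beta(9, 36).
For Beta(a, b) with a, b > 1 the mode is (a−1)/(a+b−2) = 8/43 ≈ 0.186.

θ̂_MAP = 0.186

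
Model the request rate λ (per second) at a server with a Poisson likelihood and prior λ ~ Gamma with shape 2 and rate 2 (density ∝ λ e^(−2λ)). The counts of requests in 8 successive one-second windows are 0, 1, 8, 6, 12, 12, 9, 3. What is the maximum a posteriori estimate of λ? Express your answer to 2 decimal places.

λ̂_MAP = 5.20

Σxᵢ = 0+1+8+6+12+12+9+3 = 51, with n = 8.
Posterior ∝ λe^(−2λ) · λ^51e^(−8λ) = λ^52e^(−10λ), i.e. Gamma(shape=53, rate=10).
The mode of a Gamma(a, b) with a ≥ 1 (shape–rate) is (a−1)/b = 52/10 ≈ 5.20.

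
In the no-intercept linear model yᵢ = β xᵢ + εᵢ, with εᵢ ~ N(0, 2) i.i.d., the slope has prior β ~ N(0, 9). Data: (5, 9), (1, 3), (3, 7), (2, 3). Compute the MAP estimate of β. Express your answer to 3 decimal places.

log p(β | y) = −Σ(yᵢ − βxᵢ)²/(2·2) − β²/(2·9) + const.
Setting the derivative to zero: Σxᵢ(yᵢ − βxᵢ)/2 − β/9 = 0, so β = Σxᵢyᵢ / (Σxᵢ² + σ²/τ²).
Σxᵢyᵢ = 5·9 + 1·3 + 3·7 + 2·3 = 75; Σxᵢ² = 39; σ²/τ² = 2/9.
β̂_MAP = 75 / (39 + 2/9) = 75/(353/9) = 675/353 ≈ 1.912.

β̂_MAP = 1.912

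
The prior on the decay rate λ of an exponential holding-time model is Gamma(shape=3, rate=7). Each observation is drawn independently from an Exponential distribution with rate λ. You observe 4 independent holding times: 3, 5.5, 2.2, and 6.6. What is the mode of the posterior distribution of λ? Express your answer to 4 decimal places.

λ̂_MAP = 0.2469

The Exponential(rate=λ) likelihood is ∝ λ^n e^(−λΣtᵢ). Here n = 4 and Σtᵢ = 3 + 5.5 + 2.2 + 6.6 = 17.3.
Posterior ∝ λ^2e^(−7λ) · λ^4e^(−17.3λ) = λ^6e^(−24.3λ), i.e. Gamma(7, 24.3).
Mode = (a−1)/b = 6/24.3 ≈ 0.2469.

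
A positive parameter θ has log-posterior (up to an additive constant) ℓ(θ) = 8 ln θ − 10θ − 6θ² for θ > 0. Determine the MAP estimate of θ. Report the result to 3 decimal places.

ℓ'(θ) = 8/θ − 10 − 12θ. Setting this to zero and multiplying by θ: 12θ² + 10θ − 8 = 0.
θ = (−10 + √(10² + 4·12·8)) / (2·12) = (−10 + √484) / 24 = (−10 + 22)/24 = 1/2.
ℓ''(θ) = −8/θ² − 12 < 0, confirming a maximum.

θ̂_MAP = 0.500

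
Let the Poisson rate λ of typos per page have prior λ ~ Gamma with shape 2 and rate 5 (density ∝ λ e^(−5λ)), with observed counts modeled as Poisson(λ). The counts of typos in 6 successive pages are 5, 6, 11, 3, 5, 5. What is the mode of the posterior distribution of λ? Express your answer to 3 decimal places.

Σxᵢ = 5+6+11+3+5+5 = 35, with n = 6.
Posterior ∝ λe^(−5λ) · λ^35e^(−6λ) = λ^36e^(−11λ), i.e. Gamma(shape=37, rate=11).
The mode of a Gamma(a, b) with a ≥ 1 (shape–rate) is (a−1)/b = 36/11 ≈ 3.273.

λ̂_MAP = 3.273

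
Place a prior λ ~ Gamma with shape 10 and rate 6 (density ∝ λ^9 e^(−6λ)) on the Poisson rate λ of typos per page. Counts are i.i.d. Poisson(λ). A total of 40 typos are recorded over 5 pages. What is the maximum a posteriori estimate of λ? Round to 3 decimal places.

λ̂_MAP = 4.455

Σxᵢ = 40, n = 5.
Posterior ∝ λ^9e^(−6λ) · λ^40e^(−5λ) = λ^49e^(−11λ), i.e. Gamma(shape=50, rate=11).
The mode of a Gamma(a, b) with a ≥ 1 (shape–rate) is (a−1)/b = 49/11 ≈ 4.455.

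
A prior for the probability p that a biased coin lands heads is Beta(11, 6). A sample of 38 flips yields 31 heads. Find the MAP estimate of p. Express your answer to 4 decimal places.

Prior: Beta(11, 6).
Data: 31 successes in 38 trials. The binomial likelihood contributes p^31(1−p)^7, so the posterior is Beta(11+31, 6+7) = Beta(42, 13).
For Beta(a, b) with a, b > 1 the mode is (a−1)/(a+b−2) = 41/53 ≈ 0.7736.

p̂_MAP = 0.7736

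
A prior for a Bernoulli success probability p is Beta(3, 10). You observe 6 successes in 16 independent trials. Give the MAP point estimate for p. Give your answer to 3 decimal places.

p̂_MAP = 0.296

Prior: Beta(3, 10).
Data: 6 successes in 16 trials. The binomial likelihood contributes p^6(1−p)^10, so the posterior is Beta(3+6, 10+10) = Beta(9, 20).
For Beta(a, b) with a, b > 1 the mode is (a−1)/(a+b−2) = 8/27 ≈ 0.296.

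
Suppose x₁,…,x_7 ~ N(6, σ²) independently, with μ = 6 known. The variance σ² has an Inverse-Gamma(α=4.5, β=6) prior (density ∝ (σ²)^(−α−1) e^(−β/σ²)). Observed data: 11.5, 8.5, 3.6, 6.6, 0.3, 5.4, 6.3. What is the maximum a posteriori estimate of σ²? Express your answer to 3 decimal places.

Sum of squared deviations about the known mean: SS = (11.5−6)² + (8.5−6)² + (3.6−6)² + (6.6−6)² + (0.3−6)² + (5.4−6)² + (6.3−6)² = 75.56.
The Normal likelihood contributes (σ²)^(−n/2) exp(−SS/(2σ²)), so the posterior is Inverse-Gamma(α + n/2, β + SS/2) = Inverse-Gamma(8, 43.78).
The mode of Inverse-Gamma(a, b) is b/(a+1) = 43.78/9 ≈ 4.864.

σ̂²_MAP = 4.864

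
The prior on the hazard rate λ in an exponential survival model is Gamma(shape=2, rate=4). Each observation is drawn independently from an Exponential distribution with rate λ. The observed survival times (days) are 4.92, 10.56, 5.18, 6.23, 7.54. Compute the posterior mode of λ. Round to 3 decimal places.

λ̂_MAP = 0.156

The Exponential(rate=λ) likelihood is ∝ λ^n e^(−λΣtᵢ). Here n = 5 and Σtᵢ = 4.92 + 10.56 + 5.18 + 6.23 + 7.54 = 34.43.
Posterior ∝ λe^(−4λ) · λ^5e^(−34.43λ) = λ^6e^(−38.43λ), i.e. Gamma(7, 38.43).
Mode = (a−1)/b = 6/38.43 ≈ 0.156.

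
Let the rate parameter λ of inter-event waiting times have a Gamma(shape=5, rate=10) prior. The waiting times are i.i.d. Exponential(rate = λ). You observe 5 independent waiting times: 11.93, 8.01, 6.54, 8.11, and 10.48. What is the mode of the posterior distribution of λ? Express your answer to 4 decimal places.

The Exponential(rate=λ) likelihood is ∝ λ^n e^(−λΣtᵢ). Here n = 5 and Σtᵢ = 11.93 + 8.01 + 6.54 + 8.11 + 10.48 = 45.07.
Posterior ∝ λ^4e^(−10λ) · λ^5e^(−45.07λ) = λ^9e^(−55.07λ), i.e. Gamma(10, 55.07).
Mode = (a−1)/b = 9/55.07 ≈ 0.1634.

λ̂_MAP = 0.1634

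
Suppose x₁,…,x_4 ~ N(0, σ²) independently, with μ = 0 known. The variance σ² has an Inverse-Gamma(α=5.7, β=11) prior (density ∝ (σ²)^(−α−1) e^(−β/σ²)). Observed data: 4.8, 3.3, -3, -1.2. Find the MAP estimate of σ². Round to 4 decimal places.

Sum of squared deviations about the known mean: SS = (4.8−0)² + (3.3−0)² + (-3−0)² + (-1.2−0)² = 44.37.
The Normal likelihood contributes (σ²)^(−n/2) exp(−SS/(2σ²)), so the posterior is Inverse-Gamma(α + n/2, β + SS/2) = Inverse-Gamma(7.7, 33.185).
The mode of Inverse-Gamma(a, b) is b/(a+1) = 33.185/8.7 ≈ 3.8144.

σ̂²_MAP = 3.8144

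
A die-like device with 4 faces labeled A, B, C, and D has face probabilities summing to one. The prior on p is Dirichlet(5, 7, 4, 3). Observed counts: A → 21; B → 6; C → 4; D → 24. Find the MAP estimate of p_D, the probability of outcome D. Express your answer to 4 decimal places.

The posterior is Dirichlet(αᵢ + nᵢ) = Dirichlet(26, 13, 8, 27).
For a Dirichlet(a₁,…,a_K) with all aᵢ > 1, the mode has j-th component (aⱼ − 1)/(Σaᵢ − K).
Here Σaᵢ = 74 and K = 4, so p_D = (27 − 1)/(74 − 4) = 26/70 ≈ 0.3714.

MAP estimate of p_D = 0.3714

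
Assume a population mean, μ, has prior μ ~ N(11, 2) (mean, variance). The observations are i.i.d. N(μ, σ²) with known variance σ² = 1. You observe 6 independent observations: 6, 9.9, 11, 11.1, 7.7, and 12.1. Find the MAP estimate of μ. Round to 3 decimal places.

μ̂_MAP = 9.738

n = 6; x̄ = (6 + 9.9 + 11 + 11.1 + 7.7 + 12.1)/6 = 57.8/6 = 289/30 ≈ 9.6333.
For a Normal prior and Normal likelihood with known variance, the posterior is Normal; its mode equals its mean, the precision-weighted average.
Prior precision 1/σ₀² = 1/2 = 0.5; data precision n/σ² = 6/1 = 6.
μ̂ = (0.5·11 + 6·(289/30)) / (0.5 + 6) = 63.3/6.5 = 633/65 ≈ 9.738.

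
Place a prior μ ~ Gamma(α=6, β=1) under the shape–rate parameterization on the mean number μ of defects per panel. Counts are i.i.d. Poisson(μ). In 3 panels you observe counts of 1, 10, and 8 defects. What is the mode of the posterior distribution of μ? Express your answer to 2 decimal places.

Σxᵢ = 1+10+8 = 19, with n = 3.
Posterior ∝ μ^5e^(−1μ) · μ^19e^(−3μ) = μ^24e^(−4μ), i.e. Gamma(shape=25, rate=4).
The mode of a Gamma(a, b) with a ≥ 1 (shape–rate) is (a−1)/b = 24/4 ≈ 6.00.

μ̂_MAP = 6.00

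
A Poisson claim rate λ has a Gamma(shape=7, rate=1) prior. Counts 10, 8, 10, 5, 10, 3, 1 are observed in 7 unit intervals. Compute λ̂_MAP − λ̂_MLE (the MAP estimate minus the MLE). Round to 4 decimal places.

Σxᵢ = 47. Posterior is Gamma(54, 8); MAP = (54−1)/8 = 53/8 ≈ 6.62500.
MLE = x̄ = 47/7 ≈ 6.71429.
Difference = 53/8 − 47/7 = -5/56 ≈ -0.0893.

MAP − MLE = -0.0893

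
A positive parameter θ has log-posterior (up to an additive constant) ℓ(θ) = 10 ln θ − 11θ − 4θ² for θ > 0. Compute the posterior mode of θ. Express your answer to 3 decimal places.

ℓ'(θ) = 10/θ − 11 − 8θ. Setting this to zero and multiplying by θ: 8θ² + 11θ − 10 = 0.
θ = (−11 + √(11² + 4·8·10)) / (2·8) = (−11 + √441) / 16 = (−11 + 21)/16 = 5/8.
ℓ''(θ) = −10/θ² − 8 < 0, confirming a maximum.

θ̂_MAP = 0.625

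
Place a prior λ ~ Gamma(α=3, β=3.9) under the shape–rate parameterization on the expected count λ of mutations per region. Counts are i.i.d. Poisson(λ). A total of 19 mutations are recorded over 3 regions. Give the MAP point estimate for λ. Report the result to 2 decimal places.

Σxᵢ = 19, n = 3.
Posterior ∝ λ^2e^(−3.9λ) · λ^19e^(−3λ) = λ^21e^(−6.9λ), i.e. Gamma(shape=22, rate=6.9).
The mode of a Gamma(a, b) with a ≥ 1 (shape–rate) is (a−1)/b = 21/6.9 ≈ 3.04.

λ̂_MAP = 3.04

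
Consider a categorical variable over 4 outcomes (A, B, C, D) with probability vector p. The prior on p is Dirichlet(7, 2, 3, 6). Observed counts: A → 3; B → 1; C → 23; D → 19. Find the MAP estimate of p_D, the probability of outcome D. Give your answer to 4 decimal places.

The posterior is Dirichlet(αᵢ + nᵢ) = Dirichlet(10, 3, 26, 25).
For a Dirichlet(a₁,…,a_K) with all aᵢ > 1, the mode has j-th component (aⱼ − 1)/(Σaᵢ − K).
Here Σaᵢ = 64 and K = 4, so p_D = (25 − 1)/(64 − 4) = 24/60 ≈ 0.4000.

MAP estimate of p_D = 0.4000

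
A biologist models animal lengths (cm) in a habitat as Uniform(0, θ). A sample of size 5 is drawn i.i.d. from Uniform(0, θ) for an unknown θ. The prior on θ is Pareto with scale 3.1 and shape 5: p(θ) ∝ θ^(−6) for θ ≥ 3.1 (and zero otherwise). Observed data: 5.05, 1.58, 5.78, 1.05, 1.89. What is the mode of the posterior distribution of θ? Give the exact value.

The Uniform(0, θ) likelihood is θ^(−n) for θ ≥ max(xᵢ), zero otherwise. Here max(xᵢ) = 5.78.
Posterior ∝ θ^(−6) · θ^(−5) = θ^(−11) on θ ≥ max(3.1, 5.78) = 5.78.
This density is strictly decreasing in θ, so the posterior mode lies at the lower boundary of the support.

θ̂_MAP = 5.78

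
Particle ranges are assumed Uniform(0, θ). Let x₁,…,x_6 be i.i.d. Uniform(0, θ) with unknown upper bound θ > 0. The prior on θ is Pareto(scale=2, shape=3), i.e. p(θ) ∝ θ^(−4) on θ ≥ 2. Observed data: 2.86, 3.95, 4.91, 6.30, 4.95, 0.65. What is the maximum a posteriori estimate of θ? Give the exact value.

The Uniform(0, θ) likelihood is θ^(−n) for θ ≥ max(xᵢ), zero otherwise. Here max(xᵢ) = 6.30.
Posterior ∝ θ^(−4) · θ^(−6) = θ^(−10) on θ ≥ max(2, 6.30) = 6.30.
This density is strictly decreasing in θ, so the posterior mode lies at the lower boundary of the support.

θ̂_MAP = 6.30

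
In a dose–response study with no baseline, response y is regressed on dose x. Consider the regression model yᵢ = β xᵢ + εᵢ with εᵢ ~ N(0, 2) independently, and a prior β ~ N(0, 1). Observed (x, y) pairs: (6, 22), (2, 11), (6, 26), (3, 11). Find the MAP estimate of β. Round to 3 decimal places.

log p(β | y) = −Σ(yᵢ − βxᵢ)²/(2·2) − β²/(2·1) + const.
Setting the derivative to zero: Σxᵢ(yᵢ − βxᵢ)/2 − β/1 = 0, so β = Σxᵢyᵢ / (Σxᵢ² + σ²/τ²).
Σxᵢyᵢ = 6·22 + 2·11 + 6·26 + 3·11 = 343; Σxᵢ² = 85; σ²/τ² = 2.
β̂_MAP = 343 / (85 + 2) = 343/87 ≈ 3.943.

β̂_MAP = 3.943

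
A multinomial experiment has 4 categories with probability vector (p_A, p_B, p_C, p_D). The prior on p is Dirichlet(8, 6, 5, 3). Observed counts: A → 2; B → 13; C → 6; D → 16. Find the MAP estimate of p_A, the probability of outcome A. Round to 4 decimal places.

The posterior is Dirichlet(αᵢ + nᵢ) = Dirichlet(10, 19, 11, 19).
For a Dirichlet(a₁,…,a_K) with all aᵢ > 1, the mode has j-th component (aⱼ − 1)/(Σaᵢ − K).
Here Σaᵢ = 59 and K = 4, so p_A = (10 − 1)/(59 − 4) = 9/55 ≈ 0.1636.

MAP estimate of p_A = 0.1636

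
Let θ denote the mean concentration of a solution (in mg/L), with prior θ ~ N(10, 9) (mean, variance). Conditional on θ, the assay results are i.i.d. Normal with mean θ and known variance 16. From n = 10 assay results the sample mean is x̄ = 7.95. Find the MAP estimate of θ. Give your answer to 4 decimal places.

n = 10, x̄ = 7.95.
For a Normal prior and Normal likelihood with known variance, the posterior is Normal; its mode equals its mean, the precision-weighted average.
Prior precision 1/σ₀² = 1/9; data precision n/σ² = 10/16 = 0.625.
θ̂ = ((1/9)·10 + 0.625·7.95) / (1/9 + 0.625) = (1751/288)/(53/72) = 1751/212 ≈ 8.2594.

θ̂_MAP = 8.2594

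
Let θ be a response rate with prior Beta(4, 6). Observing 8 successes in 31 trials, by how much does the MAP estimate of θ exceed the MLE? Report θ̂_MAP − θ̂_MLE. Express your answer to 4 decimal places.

Posterior is Beta(12, 29); MAP = (12−1)/(41−2) = 11/39 ≈ 0.28205.
MLE ignores the prior: θ̂_MLE = k/n = 8/31 ≈ 0.25806.
Difference = 11/39 − 8/31 = 29/1209 ≈ 0.0240.

MAP − MLE = 0.0240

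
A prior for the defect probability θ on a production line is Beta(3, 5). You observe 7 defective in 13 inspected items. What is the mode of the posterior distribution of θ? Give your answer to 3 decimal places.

θ̂_MAP = 0.474

Prior: Beta(3, 5).
Data: 7 successes in 13 trials. The binomial likelihood contributes θ^7(1−θ)^6, so the posterior is Beta(3+7, 5+6) = Beta(10, 11).
For Beta(a, b) with a, b > 1 the mode is (a−1)/(a+b−2) = 9/19 ≈ 0.474.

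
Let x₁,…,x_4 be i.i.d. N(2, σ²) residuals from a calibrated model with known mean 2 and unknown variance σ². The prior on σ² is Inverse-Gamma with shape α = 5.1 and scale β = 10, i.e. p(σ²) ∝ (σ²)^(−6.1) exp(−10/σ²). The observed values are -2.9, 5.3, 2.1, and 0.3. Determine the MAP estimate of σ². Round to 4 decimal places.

σ̂²_MAP = 3.5679

Sum of squared deviations about the known mean: SS = (-2.9−2)² + (5.3−2)² + (2.1−2)² + (0.3−2)² = 37.8.
The Normal likelihood contributes (σ²)^(−n/2) exp(−SS/(2σ²)), so the posterior is Inverse-Gamma(α + n/2, β + SS/2) = Inverse-Gamma(7.1, 28.9).
The mode of Inverse-Gamma(a, b) is b/(a+1) = 28.9/8.1 ≈ 3.5679.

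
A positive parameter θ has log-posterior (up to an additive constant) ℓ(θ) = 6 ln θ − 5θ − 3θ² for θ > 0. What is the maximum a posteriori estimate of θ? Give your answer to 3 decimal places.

ℓ'(θ) = 6/θ − 5 − 6θ. Setting this to zero and multiplying by θ: 6θ² + 5θ − 6 = 0.
θ = (−5 + √(5² + 4·6·6)) / (2·6) = (−5 + √169) / 12 = (−5 + 13)/12 = 2/3.
ℓ''(θ) = −6/θ² − 6 < 0, confirming a maximum.

θ̂_MAP = 0.667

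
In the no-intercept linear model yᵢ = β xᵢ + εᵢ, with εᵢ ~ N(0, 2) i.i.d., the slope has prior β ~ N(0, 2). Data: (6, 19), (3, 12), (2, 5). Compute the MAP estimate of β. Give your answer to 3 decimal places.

β̂_MAP = 3.200

log p(β | y) = −Σ(yᵢ − βxᵢ)²/(2·2) − β²/(2·2) + const.
Setting the derivative to zero: Σxᵢ(yᵢ − βxᵢ)/2 − β/2 = 0, so β = Σxᵢyᵢ / (Σxᵢ² + σ²/τ²).
Σxᵢyᵢ = 6·19 + 3·12 + 2·5 = 160; Σxᵢ² = 49; σ²/τ² = 1.
β̂_MAP = 160 / (49 + 1) = 160/50 ≈ 3.200.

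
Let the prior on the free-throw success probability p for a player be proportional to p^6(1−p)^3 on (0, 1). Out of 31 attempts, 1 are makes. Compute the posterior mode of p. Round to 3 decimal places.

p̂_MAP = 0.175

The prior density ∝ p^6(1−p)^3 is the kernel of Beta(7, 4).
Data: 1 success in 31 trials. The binomial likelihood contributes p(1−p)^30, so the posterior is Beta(7+1, 4+30) = Beta(8, 34).
For Beta(a, b) with a, b > 1 the mode is (a−1)/(a+b−2) = 7/40 ≈ 0.175.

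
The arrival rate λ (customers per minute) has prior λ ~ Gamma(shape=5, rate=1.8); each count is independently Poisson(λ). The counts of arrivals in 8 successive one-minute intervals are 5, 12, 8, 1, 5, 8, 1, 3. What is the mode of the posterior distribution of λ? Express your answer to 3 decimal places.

Σxᵢ = 5+12+8+1+5+8+1+3 = 43, with n = 8.
Posterior ∝ λ^4e^(−1.8λ) · λ^43e^(−8λ) = λ^47e^(−9.8λ), i.e. Gamma(shape=48, rate=9.8).
The mode of a Gamma(a, b) with a ≥ 1 (shape–rate) is (a−1)/b = 47/9.8 ≈ 4.796.

λ̂_MAP = 4.796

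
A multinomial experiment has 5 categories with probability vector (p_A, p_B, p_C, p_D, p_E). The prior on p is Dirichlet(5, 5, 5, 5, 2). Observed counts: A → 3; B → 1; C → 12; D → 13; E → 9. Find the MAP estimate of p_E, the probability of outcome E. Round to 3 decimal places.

MAP estimate of p_E = 0.182

The posterior is Dirichlet(αᵢ + nᵢ) = Dirichlet(8, 6, 17, 18, 11).
For a Dirichlet(a₁,…,a_K) with all aᵢ > 1, the mode has j-th component (aⱼ − 1)/(Σaᵢ − K).
Here Σaᵢ = 60 and K = 5, so p_E = (11 − 1)/(60 − 5) = 10/55 ≈ 0.182.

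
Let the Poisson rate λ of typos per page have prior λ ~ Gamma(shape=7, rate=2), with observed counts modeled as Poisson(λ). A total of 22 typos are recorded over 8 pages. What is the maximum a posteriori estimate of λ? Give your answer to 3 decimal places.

Σxᵢ = 22, n = 8.
Posterior ∝ λ^6e^(−2λ) · λ^22e^(−8λ) = λ^28e^(−10λ), i.e. Gamma(shape=29, rate=10).
The mode of a Gamma(a, b) with a ≥ 1 (shape–rate) is (a−1)/b = 28/10 ≈ 2.800.

λ̂_MAP = 2.800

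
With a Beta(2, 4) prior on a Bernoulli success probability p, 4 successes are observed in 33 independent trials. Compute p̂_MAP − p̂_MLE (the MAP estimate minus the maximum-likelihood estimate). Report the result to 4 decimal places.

MAP − MLE = 0.0139

Posterior is Beta(6, 33); MAP = (6−1)/(39−2) = 5/37 ≈ 0.13514.
MLE ignores the prior: p̂_MLE = k/n = 4/33 ≈ 0.12121.
Difference = 5/37 − 4/33 = 17/1221 ≈ 0.0139.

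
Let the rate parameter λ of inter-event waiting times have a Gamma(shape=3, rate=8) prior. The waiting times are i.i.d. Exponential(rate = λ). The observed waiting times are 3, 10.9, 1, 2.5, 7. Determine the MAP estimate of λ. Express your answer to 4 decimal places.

The Exponential(rate=λ) likelihood is ∝ λ^n e^(−λΣtᵢ). Here n = 5 and Σtᵢ = 3 + 10.9 + 1 + 2.5 + 7 = 24.4.
Posterior ∝ λ^2e^(−8λ) · λ^5e^(−24.4λ) = λ^7e^(−32.4λ), i.e. Gamma(8, 32.4).
Mode = (a−1)/b = 7/32.4 ≈ 0.2160.

λ̂_MAP = 0.2160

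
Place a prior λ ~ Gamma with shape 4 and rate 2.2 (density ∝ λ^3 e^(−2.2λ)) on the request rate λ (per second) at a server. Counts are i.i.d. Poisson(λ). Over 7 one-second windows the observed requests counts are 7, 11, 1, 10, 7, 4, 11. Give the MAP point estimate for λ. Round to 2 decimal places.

Σxᵢ = 7+11+1+10+7+4+11 = 51, with n = 7.
Posterior ∝ λ^3e^(−2.2λ) · λ^51e^(−7λ) = λ^54e^(−9.2λ), i.e. Gamma(shape=55, rate=9.2).
The mode of a Gamma(a, b) with a ≥ 1 (shape–rate) is (a−1)/b = 54/9.2 ≈ 5.87.

λ̂_MAP = 5.87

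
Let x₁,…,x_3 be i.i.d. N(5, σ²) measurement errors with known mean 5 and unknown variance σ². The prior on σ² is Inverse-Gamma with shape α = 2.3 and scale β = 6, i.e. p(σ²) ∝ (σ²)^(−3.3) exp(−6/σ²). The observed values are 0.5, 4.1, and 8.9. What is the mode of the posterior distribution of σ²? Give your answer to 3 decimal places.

σ̂²_MAP = 5.028

Sum of squared deviations about the known mean: SS = (0.5−5)² + (4.1−5)² + (8.9−5)² = 36.27.
The Normal likelihood contributes (σ²)^(−n/2) exp(−SS/(2σ²)), so the posterior is Inverse-Gamma(α + n/2, β + SS/2) = Inverse-Gamma(3.8, 24.135).
The mode of Inverse-Gamma(a, b) is b/(a+1) = 24.135/4.8 ≈ 5.028.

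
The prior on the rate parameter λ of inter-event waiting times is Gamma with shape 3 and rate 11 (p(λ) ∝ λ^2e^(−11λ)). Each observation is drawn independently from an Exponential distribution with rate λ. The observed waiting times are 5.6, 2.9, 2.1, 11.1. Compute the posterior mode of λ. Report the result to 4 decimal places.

λ̂_MAP = 0.1835

The Exponential(rate=λ) likelihood is ∝ λ^n e^(−λΣtᵢ). Here n = 4 and Σtᵢ = 5.6 + 2.9 + 2.1 + 11.1 = 21.7.
Posterior ∝ λ^2e^(−11λ) · λ^4e^(−21.7λ) = λ^6e^(−32.7λ), i.e. Gamma(7, 32.7).
Mode = (a−1)/b = 6/32.7 ≈ 0.1835.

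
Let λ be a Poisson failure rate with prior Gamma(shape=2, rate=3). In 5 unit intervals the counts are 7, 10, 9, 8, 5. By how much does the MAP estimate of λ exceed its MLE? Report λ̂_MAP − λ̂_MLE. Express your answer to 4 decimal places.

Σxᵢ = 39. Posterior is Gamma(41, 8); MAP = (41−1)/8 = 40/8 ≈ 5.00000.
MLE = x̄ = 39/5 ≈ 7.80000.
Difference = 40/8 − 39/5 = -14/5 ≈ -2.8000.

MAP − MLE = -2.8000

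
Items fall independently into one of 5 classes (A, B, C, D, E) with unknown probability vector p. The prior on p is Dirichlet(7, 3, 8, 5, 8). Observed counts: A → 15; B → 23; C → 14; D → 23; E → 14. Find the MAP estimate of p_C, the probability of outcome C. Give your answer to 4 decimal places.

MAP estimate of p_C = 0.1826

The posterior is Dirichlet(αᵢ + nᵢ) = Dirichlet(22, 26, 22, 28, 22).
For a Dirichlet(a₁,…,a_K) with all aᵢ > 1, the mode has j-th component (aⱼ − 1)/(Σaᵢ − K).
Here Σaᵢ = 120 and K = 5, so p_C = (22 − 1)/(120 − 5) = 21/115 ≈ 0.1826.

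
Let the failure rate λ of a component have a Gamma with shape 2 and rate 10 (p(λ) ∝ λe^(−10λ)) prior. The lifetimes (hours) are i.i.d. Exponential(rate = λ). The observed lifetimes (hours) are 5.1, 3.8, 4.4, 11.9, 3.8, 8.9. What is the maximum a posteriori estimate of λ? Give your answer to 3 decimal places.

The Exponential(rate=λ) likelihood is ∝ λ^n e^(−λΣtᵢ). Here n = 6 and Σtᵢ = 5.1 + 3.8 + 4.4 + 11.9 + 3.8 + 8.9 = 37.9.
Posterior ∝ λe^(−10λ) · λ^6e^(−37.9λ) = λ^7e^(−47.9λ), i.e. Gamma(8, 47.9).
Mode = (a−1)/b = 7/47.9 ≈ 0.146.

λ̂_MAP = 0.146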